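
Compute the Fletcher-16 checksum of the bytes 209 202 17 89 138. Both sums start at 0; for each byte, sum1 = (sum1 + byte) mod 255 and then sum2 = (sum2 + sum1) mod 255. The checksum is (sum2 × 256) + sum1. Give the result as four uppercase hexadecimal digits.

B491

Running sums (mod 255):
  after byte 0 (209): sum1=209, sum2=209
  after byte 1 (202): sum1=156, sum2=110
  after byte 2 (17): sum1=173, sum2=28
  after byte 3 (89): sum1=7, sum2=35
  after byte 4 (138): sum1=145, sum2=180
Checksum = sum2·256 + sum1 = 180·256 + 145 = 46225 = 0xB491.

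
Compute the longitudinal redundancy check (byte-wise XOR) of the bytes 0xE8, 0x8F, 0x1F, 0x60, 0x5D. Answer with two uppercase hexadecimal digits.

45

XOR the bytes together:
  start with 0xE8
  0xE8 ⊕ 0x8F = 0x67
  0x67 ⊕ 0x1F = 0x78
  0x78 ⊕ 0x60 = 0x18
  0x18 ⊕ 0x5D = 0x45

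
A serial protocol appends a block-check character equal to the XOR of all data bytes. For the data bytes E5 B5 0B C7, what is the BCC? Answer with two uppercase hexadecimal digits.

XOR the bytes together:
  start with 0xE5
  0xE5 ⊕ 0xB5 = 0x50
  0x50 ⊕ 0x0B = 0x5B
  0x5B ⊕ 0xC7 = 0x9C

9C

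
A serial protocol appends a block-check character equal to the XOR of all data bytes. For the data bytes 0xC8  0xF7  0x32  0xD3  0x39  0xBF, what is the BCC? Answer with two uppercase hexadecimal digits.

XOR the bytes together:
  start with 0xC8
  0xC8 ⊕ 0xF7 = 0x3F
  0x3F ⊕ 0x32 = 0x0D
  0x0D ⊕ 0xD3 = 0xDE
  0xDE ⊕ 0x39 = 0xE7
  0xE7 ⊕ 0xBF = 0x58

58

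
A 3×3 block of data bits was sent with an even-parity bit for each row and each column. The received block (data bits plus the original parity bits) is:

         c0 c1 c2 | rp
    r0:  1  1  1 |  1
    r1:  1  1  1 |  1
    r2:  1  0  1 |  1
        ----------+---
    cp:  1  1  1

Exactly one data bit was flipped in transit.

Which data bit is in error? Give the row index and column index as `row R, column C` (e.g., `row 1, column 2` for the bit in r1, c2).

Recompute each row's even parity and compare to rp:
  r0: data parity 1, sent rp 1 → ok
  r1: data parity 1, sent rp 1 → ok
  r2: data parity 0, sent rp 1 → mismatch
Recompute each column's even parity and compare to cp:
  c0: data parity 1, sent cp 1 → ok
  c1: data parity 0, sent cp 1 → mismatch
  c2: data parity 1, sent cp 1 → ok
Exactly one row (r2) and one column (c1) fail → the flipped bit is at their intersection.

row 2, column 1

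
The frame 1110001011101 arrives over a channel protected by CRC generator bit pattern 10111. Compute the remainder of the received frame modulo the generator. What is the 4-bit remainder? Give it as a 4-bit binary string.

0000

Modulo-2 division of 1110001011101 by 10111:
  pos 0: 11100 XOR 10111 = 01011
  pos 1: 10110 XOR 10111 = 00001
  pos 5: 11011 XOR 10111 = 01100
  pos 6: 11001 XOR 10111 = 01110
  pos 7: 11100 XOR 10111 = 01011
  pos 8: 10111 XOR 10111 = 00000
Remainder = 0000 (zero — the frame passes the CRC check).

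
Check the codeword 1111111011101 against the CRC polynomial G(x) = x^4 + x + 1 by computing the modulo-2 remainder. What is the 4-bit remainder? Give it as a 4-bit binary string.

0000

Modulo-2 division of 1111111011101 by 10011:
  pos 0: 11111 XOR 10011 = 01100
  pos 1: 11001 XOR 10011 = 01010
  pos 2: 10101 XOR 10011 = 00110
  pos 4: 11001 XOR 10011 = 01010
  pos 5: 10101 XOR 10011 = 00110
  pos 7: 11010 XOR 10011 = 01001
  pos 8: 10011 XOR 10011 = 00000
Remainder = 0000 (zero — the frame passes the CRC check).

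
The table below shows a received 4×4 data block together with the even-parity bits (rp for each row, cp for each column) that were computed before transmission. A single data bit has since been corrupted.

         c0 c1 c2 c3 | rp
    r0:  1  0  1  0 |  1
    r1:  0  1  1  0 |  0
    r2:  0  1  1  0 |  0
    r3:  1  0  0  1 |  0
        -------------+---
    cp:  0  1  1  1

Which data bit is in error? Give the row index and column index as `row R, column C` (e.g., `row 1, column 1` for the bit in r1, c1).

row 0, column 1

Recompute each row's even parity and compare to rp:
  r0: data parity 0, sent rp 1 → mismatch
  r1: data parity 0, sent rp 0 → ok
  r2: data parity 0, sent rp 0 → ok
  r3: data parity 0, sent rp 0 → ok
Recompute each column's even parity and compare to cp:
  c0: data parity 0, sent cp 0 → ok
  c1: data parity 0, sent cp 1 → mismatch
  c2: data parity 1, sent cp 1 → ok
  c3: data parity 1, sent cp 1 → ok
Exactly one row (r0) and one column (c1) fail → the flipped bit is at their intersection.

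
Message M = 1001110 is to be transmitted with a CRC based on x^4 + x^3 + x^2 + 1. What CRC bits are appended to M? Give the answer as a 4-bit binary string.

Append 4 zeros: 10011100000. Divide by 11101 (XOR where the leading bit is 1):
  pos 0: 10011 XOR 11101 = 01110
  pos 1: 11101 XOR 11101 = 00000
Remainder (last 4 bits) = 0000. This is the CRC / FCS.

0000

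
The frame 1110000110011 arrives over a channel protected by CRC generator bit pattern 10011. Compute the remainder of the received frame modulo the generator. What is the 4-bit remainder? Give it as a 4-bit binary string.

0000

Modulo-2 division of 1110000110011 by 10011:
  pos 0: 11100 XOR 10011 = 01111
  pos 1: 11110 XOR 10011 = 01101
  pos 2: 11010 XOR 10011 = 01001
  pos 3: 10011 XOR 10011 = 00000
  pos 8: 10011 XOR 10011 = 00000
Remainder = 0000 (zero — the frame passes the CRC check).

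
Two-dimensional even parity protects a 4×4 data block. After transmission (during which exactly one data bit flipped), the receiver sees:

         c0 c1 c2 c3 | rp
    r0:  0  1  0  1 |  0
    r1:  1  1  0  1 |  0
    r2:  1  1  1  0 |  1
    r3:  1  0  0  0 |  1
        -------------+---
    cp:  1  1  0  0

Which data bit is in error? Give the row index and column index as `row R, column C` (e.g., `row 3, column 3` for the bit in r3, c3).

row 1, column 2

Recompute each row's even parity and compare to rp:
  r0: data parity 0, sent rp 0 → ok
  r1: data parity 1, sent rp 0 → mismatch
  r2: data parity 1, sent rp 1 → ok
  r3: data parity 1, sent rp 1 → ok
Recompute each column's even parity and compare to cp:
  c0: data parity 1, sent cp 1 → ok
  c1: data parity 1, sent cp 1 → ok
  c2: data parity 1, sent cp 0 → mismatch
  c3: data parity 0, sent cp 0 → ok
Exactly one row (r1) and one column (c2) fail → the flipped bit is at their intersection.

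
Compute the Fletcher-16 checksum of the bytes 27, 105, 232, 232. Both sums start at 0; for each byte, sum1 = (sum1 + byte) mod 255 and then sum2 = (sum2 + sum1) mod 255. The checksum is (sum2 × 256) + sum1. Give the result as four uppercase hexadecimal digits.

Running sums (mod 255):
  after byte 0 (27): sum1=27, sum2=27
  after byte 1 (105): sum1=132, sum2=159
  after byte 2 (232): sum1=109, sum2=13
  after byte 3 (232): sum1=86, sum2=99
Checksum = sum2·256 + sum1 = 99·256 + 86 = 25430 = 0x6356.

6356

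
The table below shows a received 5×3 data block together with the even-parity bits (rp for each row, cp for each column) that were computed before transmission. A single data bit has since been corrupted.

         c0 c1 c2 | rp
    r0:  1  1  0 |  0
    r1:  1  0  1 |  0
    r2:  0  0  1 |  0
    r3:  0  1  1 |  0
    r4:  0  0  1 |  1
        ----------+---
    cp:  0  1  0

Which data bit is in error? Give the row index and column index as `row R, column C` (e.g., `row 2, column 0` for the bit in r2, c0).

Recompute each row's even parity and compare to rp:
  r0: data parity 0, sent rp 0 → ok
  r1: data parity 0, sent rp 0 → ok
  r2: data parity 1, sent rp 0 → mismatch
  r3: data parity 0, sent rp 0 → ok
  r4: data parity 1, sent rp 1 → ok
Recompute each column's even parity and compare to cp:
  c0: data parity 0, sent cp 0 → ok
  c1: data parity 0, sent cp 1 → mismatch
  c2: data parity 0, sent cp 0 → ok
Exactly one row (r2) and one column (c1) fail → the flipped bit is at their intersection.

row 2, column 1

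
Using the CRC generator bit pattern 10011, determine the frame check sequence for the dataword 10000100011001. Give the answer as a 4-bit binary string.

Append 4 zeros: 100001000110010000. Divide by 10011 (XOR where the leading bit is 1):
  pos 0: 10000 XOR 10011 = 00011
  pos 3: 11100 XOR 10011 = 01111
  pos 4: 11110 XOR 10011 = 01101
  pos 5: 11011 XOR 10011 = 01000
  pos 6: 10001 XOR 10011 = 00010
  pos 9: 10001 XOR 10011 = 00010
  pos 12: 10000 XOR 10011 = 00011
Remainder (last 4 bits) = 0110. This is the CRC / FCS.

0110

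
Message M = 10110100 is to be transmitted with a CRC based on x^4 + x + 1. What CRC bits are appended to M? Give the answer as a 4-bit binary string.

1101

Append 4 zeros: 101101000000. Divide by 10011 (XOR where the leading bit is 1):
  pos 0: 10110 XOR 10011 = 00101
  pos 2: 10110 XOR 10011 = 00101
  pos 4: 10100 XOR 10011 = 00111
  pos 6: 11100 XOR 10011 = 01111
  pos 7: 11110 XOR 10011 = 01101
Remainder (last 4 bits) = 1101. This is the CRC / FCS.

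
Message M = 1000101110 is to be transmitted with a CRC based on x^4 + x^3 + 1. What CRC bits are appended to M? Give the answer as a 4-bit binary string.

Append 4 zeros: 10001011100000. Divide by 11001 (XOR where the leading bit is 1):
  pos 0: 10001 XOR 11001 = 01000
  pos 1: 10000 XOR 11001 = 01001
  pos 2: 10011 XOR 11001 = 01010
  pos 3: 10101 XOR 11001 = 01100
  pos 4: 11001 XOR 11001 = 00000
Remainder (last 4 bits) = 0000. This is the CRC / FCS.

0000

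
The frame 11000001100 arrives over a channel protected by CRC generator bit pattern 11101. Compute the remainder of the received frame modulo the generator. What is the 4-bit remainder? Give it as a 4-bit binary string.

Modulo-2 division of 11000001100 by 11101:
  pos 0: 11000 XOR 11101 = 00101
  pos 2: 10100 XOR 11101 = 01001
  pos 3: 10011 XOR 11101 = 01110
  pos 4: 11101 XOR 11101 = 00000
Remainder = 0000 (zero — the frame passes the CRC check).

0000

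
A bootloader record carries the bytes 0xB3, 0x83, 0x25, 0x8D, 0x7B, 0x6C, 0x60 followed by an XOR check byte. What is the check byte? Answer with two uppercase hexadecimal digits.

XOR the bytes together:
  start with 0xB3
  0xB3 ⊕ 0x83 = 0x30
  0x30 ⊕ 0x25 = 0x15
  0x15 ⊕ 0x8D = 0x98
  0x98 ⊕ 0x7B = 0xE3
  0xE3 ⊕ 0x6C = 0x8F
  0x8F ⊕ 0x60 = 0xEF

EF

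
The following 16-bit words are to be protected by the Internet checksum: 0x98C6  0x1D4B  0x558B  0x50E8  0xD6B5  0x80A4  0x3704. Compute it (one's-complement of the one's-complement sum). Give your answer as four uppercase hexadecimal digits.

151C

One's-complement addition (fold any carry out of bit 15 back into bit 0):
  0x98C6 + 0x1D4B = 0x0B611
  0xB611 + 0x558B = 0x10B9C → wrap carry → 0x0B9D
  0x0B9D + 0x50E8 = 0x05C85
  0x5C85 + 0xD6B5 = 0x1333A → wrap carry → 0x333B
  0x333B + 0x80A4 = 0x0B3DF
  0xB3DF + 0x3704 = 0x0EAE3
One's-complement sum = 0xEAE3.
Checksum = ~0xEAE3 & 0xFFFF = 0x151C.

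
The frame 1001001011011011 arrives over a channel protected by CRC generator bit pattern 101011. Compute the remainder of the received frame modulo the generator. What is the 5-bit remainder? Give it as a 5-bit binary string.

Modulo-2 division of 1001001011011011 by 101011:
  pos 0: 100100 XOR 101011 = 001111
  pos 2: 111110 XOR 101011 = 010101
  pos 3: 101011 XOR 101011 = 000000
  pos 9: 101101 XOR 101011 = 000110
Remainder = 01101 (nonzero — an error is detected).

01101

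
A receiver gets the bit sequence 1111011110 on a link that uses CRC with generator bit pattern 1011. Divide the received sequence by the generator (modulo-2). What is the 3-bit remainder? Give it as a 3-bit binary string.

001

Modulo-2 division of 1111011110 by 1011:
  pos 0: 1111 XOR 1011 = 0100
  pos 1: 1000 XOR 1011 = 0011
  pos 3: 1111 XOR 1011 = 0100
  pos 4: 1001 XOR 1011 = 0010
  pos 6: 1010 XOR 1011 = 0001
Remainder = 001 (nonzero — an error is detected).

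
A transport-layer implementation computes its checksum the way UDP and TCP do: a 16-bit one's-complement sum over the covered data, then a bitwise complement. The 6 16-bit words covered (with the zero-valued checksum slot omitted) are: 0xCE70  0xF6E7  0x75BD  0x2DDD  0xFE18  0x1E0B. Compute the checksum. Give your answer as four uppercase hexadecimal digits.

7AE8

One's-complement addition (fold any carry out of bit 15 back into bit 0):
  0xCE70 + 0xF6E7 = 0x1C557 → wrap carry → 0xC558
  0xC558 + 0x75BD = 0x13B15 → wrap carry → 0x3B16
  0x3B16 + 0x2DDD = 0x068F3
  0x68F3 + 0xFE18 = 0x1670B → wrap carry → 0x670C
  0x670C + 0x1E0B = 0x08517
One's-complement sum = 0x8517.
Checksum = ~0x8517 & 0xFFFF = 0x7AE8.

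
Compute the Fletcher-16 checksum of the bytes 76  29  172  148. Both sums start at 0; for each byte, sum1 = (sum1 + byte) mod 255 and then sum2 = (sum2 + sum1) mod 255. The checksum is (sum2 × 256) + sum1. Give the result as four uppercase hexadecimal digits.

Running sums (mod 255):
  after byte 0 (76): sum1=76, sum2=76
  after byte 1 (29): sum1=105, sum2=181
  after byte 2 (172): sum1=22, sum2=203
  after byte 3 (148): sum1=170, sum2=118
Checksum = sum2·256 + sum1 = 118·256 + 170 = 30378 = 0x76AA.

76AA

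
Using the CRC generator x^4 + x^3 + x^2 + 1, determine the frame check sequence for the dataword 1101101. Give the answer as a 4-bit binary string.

Append 4 zeros: 11011010000. Divide by 11101 (XOR where the leading bit is 1):
  pos 0: 11011 XOR 11101 = 00110
  pos 2: 11001 XOR 11101 = 00100
  pos 4: 10000 XOR 11101 = 01101
  pos 5: 11010 XOR 11101 = 00111
Remainder (last 4 bits) = 1110. This is the CRC / FCS.

1110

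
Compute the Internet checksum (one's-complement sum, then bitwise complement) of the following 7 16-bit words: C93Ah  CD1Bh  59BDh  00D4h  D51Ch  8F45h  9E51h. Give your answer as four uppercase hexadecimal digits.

0C64

One's-complement addition (fold any carry out of bit 15 back into bit 0):
  0xC93A + 0xCD1B = 0x19655 → wrap carry → 0x9656
  0x9656 + 0x59BD = 0x0F013
  0xF013 + 0x00D4 = 0x0F0E7
  0xF0E7 + 0xD51C = 0x1C603 → wrap carry → 0xC604
  0xC604 + 0x8F45 = 0x15549 → wrap carry → 0x554A
  0x554A + 0x9E51 = 0x0F39B
One's-complement sum = 0xF39B.
Checksum = ~0xF39B & 0xFFFF = 0x0C64.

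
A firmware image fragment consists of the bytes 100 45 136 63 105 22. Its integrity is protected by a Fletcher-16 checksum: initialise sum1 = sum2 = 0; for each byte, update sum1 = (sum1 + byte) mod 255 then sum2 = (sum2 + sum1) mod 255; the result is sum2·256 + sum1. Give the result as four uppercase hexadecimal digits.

Running sums (mod 255):
  after byte 0 (100): sum1=100, sum2=100
  after byte 1 (45): sum1=145, sum2=245
  after byte 2 (136): sum1=26, sum2=16
  after byte 3 (63): sum1=89, sum2=105
  after byte 4 (105): sum1=194, sum2=44
  after byte 5 (22): sum1=216, sum2=5
Checksum = sum2·256 + sum1 = 5·256 + 216 = 1496 = 0x05D8.

05D8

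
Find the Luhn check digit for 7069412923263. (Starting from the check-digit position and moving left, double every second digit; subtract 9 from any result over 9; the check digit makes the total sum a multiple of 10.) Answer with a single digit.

8

Partial digits right→left: 3 6 2 3 2 9 2 1 4 9 6 0 7
Double every second digit counting from the check-digit position (so the 1st, 3rd, 5th, ... of the partial from the right).
  doubled (with −9 where >9): 6 4 4 4 8 3 5 → sum 34
  kept as-is: 6 3 9 1 9 0 → sum 28
Total = 34 + 28 = 62.
Check digit = (10 − (62 mod 10)) mod 10 = 8.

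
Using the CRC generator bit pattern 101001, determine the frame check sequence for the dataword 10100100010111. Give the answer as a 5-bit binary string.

Append 5 zeros: 1010010001011100000. Divide by 101001 (XOR where the leading bit is 1):
  pos 0: 101001 XOR 101001 = 000000
  pos 9: 101110 XOR 101001 = 000111
  pos 12: 111000 XOR 101001 = 010001
  pos 13: 100010 XOR 101001 = 001011
Remainder (last 5 bits) = 01011. This is the CRC / FCS.

01011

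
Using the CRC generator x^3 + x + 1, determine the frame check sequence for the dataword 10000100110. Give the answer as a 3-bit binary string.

110

Append 3 zeros: 10000100110000. Divide by 1011 (XOR where the leading bit is 1):
  pos 0: 1000 XOR 1011 = 0011
  pos 2: 1101 XOR 1011 = 0110
  pos 3: 1100 XOR 1011 = 0111
  pos 4: 1110 XOR 1011 = 0101
  pos 5: 1011 XOR 1011 = 0000
  pos 9: 1000 XOR 1011 = 0011
Remainder (last 3 bits) = 110. This is the CRC / FCS.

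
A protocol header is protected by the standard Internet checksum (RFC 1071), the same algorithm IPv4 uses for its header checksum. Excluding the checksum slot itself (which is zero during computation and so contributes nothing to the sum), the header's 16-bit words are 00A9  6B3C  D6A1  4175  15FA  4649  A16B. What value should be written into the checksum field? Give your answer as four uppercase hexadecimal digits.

One's-complement addition (fold any carry out of bit 15 back into bit 0):
  0x00A9 + 0x6B3C = 0x06BE5
  0x6BE5 + 0xD6A1 = 0x14286 → wrap carry → 0x4287
  0x4287 + 0x4175 = 0x083FC
  0x83FC + 0x15FA = 0x099F6
  0x99F6 + 0x4649 = 0x0E03F
  0xE03F + 0xA16B = 0x181AA → wrap carry → 0x81AB
One's-complement sum = 0x81AB.
Checksum = ~0x81AB & 0xFFFF = 0x7E54.

7E54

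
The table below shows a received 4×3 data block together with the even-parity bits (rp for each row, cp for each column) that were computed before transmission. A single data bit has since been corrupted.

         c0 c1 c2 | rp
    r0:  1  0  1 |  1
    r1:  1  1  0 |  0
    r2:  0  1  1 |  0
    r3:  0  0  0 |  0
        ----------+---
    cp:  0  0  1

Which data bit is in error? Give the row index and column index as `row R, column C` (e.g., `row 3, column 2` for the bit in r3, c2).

row 0, column 2

Recompute each row's even parity and compare to rp:
  r0: data parity 0, sent rp 1 → mismatch
  r1: data parity 0, sent rp 0 → ok
  r2: data parity 0, sent rp 0 → ok
  r3: data parity 0, sent rp 0 → ok
Recompute each column's even parity and compare to cp:
  c0: data parity 0, sent cp 0 → ok
  c1: data parity 0, sent cp 0 → ok
  c2: data parity 0, sent cp 1 → mismatch
Exactly one row (r0) and one column (c2) fail → the flipped bit is at their intersection.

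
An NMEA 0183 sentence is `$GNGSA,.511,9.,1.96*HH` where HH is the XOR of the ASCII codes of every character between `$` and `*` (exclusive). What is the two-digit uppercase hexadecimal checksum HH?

XOR the ASCII codes of the payload characters:
  'G' = 0x47 → acc = 0x47
  'N' = 0x4E → acc = 0x09
  'G' = 0x47 → acc = 0x4E
  'S' = 0x53 → acc = 0x1D
  'A' = 0x41 → acc = 0x5C
  ',' = 0x2C → acc = 0x70
  '.' = 0x2E → acc = 0x5E
  '5' = 0x35 → acc = 0x6B
  '1' = 0x31 → acc = 0x5A
  '1' = 0x31 → acc = 0x6B
  ',' = 0x2C → acc = 0x47
  '9' = 0x39 → acc = 0x7E
  '.' = 0x2E → acc = 0x50
  ',' = 0x2C → acc = 0x7C
  '1' = 0x31 → acc = 0x4D
  '.' = 0x2E → acc = 0x63
  '9' = 0x39 → acc = 0x5A
  '6' = 0x36 → acc = 0x6C
Checksum = 0x6C.

6C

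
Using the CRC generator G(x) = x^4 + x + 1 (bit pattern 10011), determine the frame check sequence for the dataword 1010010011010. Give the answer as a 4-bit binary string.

Append 4 zeros: 10100100110100000. Divide by 10011 (XOR where the leading bit is 1):
  pos 0: 10100 XOR 10011 = 00111
  pos 2: 11110 XOR 10011 = 01101
  pos 3: 11010 XOR 10011 = 01001
  pos 4: 10011 XOR 10011 = 00000
  pos 9: 10100 XOR 10011 = 00111
  pos 11: 11100 XOR 10011 = 01111
  pos 12: 11110 XOR 10011 = 01101
Remainder (last 4 bits) = 1101. This is the CRC / FCS.

1101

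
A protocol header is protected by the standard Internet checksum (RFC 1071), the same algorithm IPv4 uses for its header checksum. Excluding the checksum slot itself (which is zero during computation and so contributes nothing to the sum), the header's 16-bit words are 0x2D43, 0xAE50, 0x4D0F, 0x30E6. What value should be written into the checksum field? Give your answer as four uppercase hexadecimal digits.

A676

One's-complement addition (fold any carry out of bit 15 back into bit 0):
  0x2D43 + 0xAE50 = 0x0DB93
  0xDB93 + 0x4D0F = 0x128A2 → wrap carry → 0x28A3
  0x28A3 + 0x30E6 = 0x05989
One's-complement sum = 0x5989.
Checksum = ~0x5989 & 0xFFFF = 0xA676.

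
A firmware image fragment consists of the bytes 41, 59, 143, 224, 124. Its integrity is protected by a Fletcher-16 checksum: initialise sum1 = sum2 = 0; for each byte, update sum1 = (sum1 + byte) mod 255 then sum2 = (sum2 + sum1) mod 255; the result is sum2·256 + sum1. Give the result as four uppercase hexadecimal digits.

A751

Running sums (mod 255):
  after byte 0 (41): sum1=41, sum2=41
  after byte 1 (59): sum1=100, sum2=141
  after byte 2 (143): sum1=243, sum2=129
  after byte 3 (224): sum1=212, sum2=86
  after byte 4 (124): sum1=81, sum2=167
Checksum = sum2·256 + sum1 = 167·256 + 81 = 42833 = 0xA751.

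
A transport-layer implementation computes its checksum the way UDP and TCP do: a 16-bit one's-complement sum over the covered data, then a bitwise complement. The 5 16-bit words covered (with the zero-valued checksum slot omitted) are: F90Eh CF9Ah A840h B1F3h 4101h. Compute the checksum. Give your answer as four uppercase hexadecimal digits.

9C20

One's-complement addition (fold any carry out of bit 15 back into bit 0):
  0xF90E + 0xCF9A = 0x1C8A8 → wrap carry → 0xC8A9
  0xC8A9 + 0xA840 = 0x170E9 → wrap carry → 0x70EA
  0x70EA + 0xB1F3 = 0x122DD → wrap carry → 0x22DE
  0x22DE + 0x4101 = 0x063DF
One's-complement sum = 0x63DF.
Checksum = ~0x63DF & 0xFFFF = 0x9C20.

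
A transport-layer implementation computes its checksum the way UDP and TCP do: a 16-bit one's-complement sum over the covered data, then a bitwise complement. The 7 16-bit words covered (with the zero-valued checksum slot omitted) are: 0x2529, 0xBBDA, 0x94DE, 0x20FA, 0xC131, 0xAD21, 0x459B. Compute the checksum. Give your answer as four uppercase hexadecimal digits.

B534

One's-complement addition (fold any carry out of bit 15 back into bit 0):
  0x2529 + 0xBBDA = 0x0E103
  0xE103 + 0x94DE = 0x175E1 → wrap carry → 0x75E2
  0x75E2 + 0x20FA = 0x096DC
  0x96DC + 0xC131 = 0x1580D → wrap carry → 0x580E
  0x580E + 0xAD21 = 0x1052F → wrap carry → 0x0530
  0x0530 + 0x459B = 0x04ACB
One's-complement sum = 0x4ACB.
Checksum = ~0x4ACB & 0xFFFF = 0xB534.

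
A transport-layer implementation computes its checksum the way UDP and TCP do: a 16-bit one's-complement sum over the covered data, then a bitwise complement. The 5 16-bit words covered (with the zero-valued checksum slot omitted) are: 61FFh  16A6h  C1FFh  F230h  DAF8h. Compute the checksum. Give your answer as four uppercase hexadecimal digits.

F830

One's-complement addition (fold any carry out of bit 15 back into bit 0):
  0x61FF + 0x16A6 = 0x078A5
  0x78A5 + 0xC1FF = 0x13AA4 → wrap carry → 0x3AA5
  0x3AA5 + 0xF230 = 0x12CD5 → wrap carry → 0x2CD6
  0x2CD6 + 0xDAF8 = 0x107CE → wrap carry → 0x07CF
One's-complement sum = 0x07CF.
Checksum = ~0x07CF & 0xFFFF = 0xF830.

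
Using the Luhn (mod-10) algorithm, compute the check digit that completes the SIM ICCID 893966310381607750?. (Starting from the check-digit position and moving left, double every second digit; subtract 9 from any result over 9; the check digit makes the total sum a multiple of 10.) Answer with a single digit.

8

Partial digits right→left: 0 5 7 7 0 6 1 8 3 0 1 3 6 6 9 3 9 8
Double every second digit counting from the check-digit position (so the 1st, 3rd, 5th, ... of the partial from the right).
  doubled (with −9 where >9): 0 5 0 2 6 2 3 9 9 → sum 36
  kept as-is: 5 7 6 8 0 3 6 3 8 → sum 46
Total = 36 + 46 = 82.
Check digit = (10 − (82 mod 10)) mod 10 = 8.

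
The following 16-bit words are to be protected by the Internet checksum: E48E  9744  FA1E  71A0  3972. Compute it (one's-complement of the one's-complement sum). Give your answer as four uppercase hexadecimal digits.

One's-complement addition (fold any carry out of bit 15 back into bit 0):
  0xE48E + 0x9744 = 0x17BD2 → wrap carry → 0x7BD3
  0x7BD3 + 0xFA1E = 0x175F1 → wrap carry → 0x75F2
  0x75F2 + 0x71A0 = 0x0E792
  0xE792 + 0x3972 = 0x12104 → wrap carry → 0x2105
One's-complement sum = 0x2105.
Checksum = ~0x2105 & 0xFFFF = 0xDEFA.

DEFA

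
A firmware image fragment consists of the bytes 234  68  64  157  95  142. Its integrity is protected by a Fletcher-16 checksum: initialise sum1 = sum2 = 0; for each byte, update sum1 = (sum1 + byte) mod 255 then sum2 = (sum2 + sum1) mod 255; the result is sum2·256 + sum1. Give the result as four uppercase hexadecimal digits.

FDFA

Running sums (mod 255):
  after byte 0 (234): sum1=234, sum2=234
  after byte 1 (68): sum1=47, sum2=26
  after byte 2 (64): sum1=111, sum2=137
  after byte 3 (157): sum1=13, sum2=150
  after byte 4 (95): sum1=108, sum2=3
  after byte 5 (142): sum1=250, sum2=253
Checksum = sum2·256 + sum1 = 253·256 + 250 = 65018 = 0xFDFA.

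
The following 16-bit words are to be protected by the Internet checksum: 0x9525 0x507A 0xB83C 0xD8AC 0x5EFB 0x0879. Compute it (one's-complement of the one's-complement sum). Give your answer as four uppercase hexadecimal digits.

One's-complement addition (fold any carry out of bit 15 back into bit 0):
  0x9525 + 0x507A = 0x0E59F
  0xE59F + 0xB83C = 0x19DDB → wrap carry → 0x9DDC
  0x9DDC + 0xD8AC = 0x17688 → wrap carry → 0x7689
  0x7689 + 0x5EFB = 0x0D584
  0xD584 + 0x0879 = 0x0DDFD
One's-complement sum = 0xDDFD.
Checksum = ~0xDDFD & 0xFFFF = 0x2202.

2202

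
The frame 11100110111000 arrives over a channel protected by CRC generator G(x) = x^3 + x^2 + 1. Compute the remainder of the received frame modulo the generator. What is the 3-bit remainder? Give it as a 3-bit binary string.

000

Modulo-2 division of 11100110111000 by 1101:
  pos 0: 1110 XOR 1101 = 0011
  pos 2: 1101 XOR 1101 = 0000
  pos 6: 1011 XOR 1101 = 0110
  pos 7: 1101 XOR 1101 = 0000
Remainder = 000 (zero — the frame passes the CRC check).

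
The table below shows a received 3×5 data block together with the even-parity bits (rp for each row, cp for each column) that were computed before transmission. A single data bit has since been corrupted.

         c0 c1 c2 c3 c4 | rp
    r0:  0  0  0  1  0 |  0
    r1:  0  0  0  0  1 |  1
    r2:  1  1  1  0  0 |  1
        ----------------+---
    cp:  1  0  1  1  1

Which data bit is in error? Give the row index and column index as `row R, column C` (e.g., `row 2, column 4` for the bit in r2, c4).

row 0, column 1

Recompute each row's even parity and compare to rp:
  r0: data parity 1, sent rp 0 → mismatch
  r1: data parity 1, sent rp 1 → ok
  r2: data parity 1, sent rp 1 → ok
Recompute each column's even parity and compare to cp:
  c0: data parity 1, sent cp 1 → ok
  c1: data parity 1, sent cp 0 → mismatch
  c2: data parity 1, sent cp 1 → ok
  c3: data parity 1, sent cp 1 → ok
  c4: data parity 1, sent cp 1 → ok
Exactly one row (r0) and one column (c1) fail → the flipped bit is at their intersection.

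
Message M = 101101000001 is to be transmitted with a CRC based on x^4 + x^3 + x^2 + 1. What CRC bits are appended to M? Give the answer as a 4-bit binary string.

1110

Append 4 zeros: 1011010000010000. Divide by 11101 (XOR where the leading bit is 1):
  pos 0: 10110 XOR 11101 = 01011
  pos 1: 10111 XOR 11101 = 01010
  pos 2: 10100 XOR 11101 = 01001
  pos 3: 10010 XOR 11101 = 01111
  pos 4: 11110 XOR 11101 = 00011
  pos 7: 11001 XOR 11101 = 00100
  pos 9: 10000 XOR 11101 = 01101
  pos 10: 11010 XOR 11101 = 00111
Remainder (last 4 bits) = 1110. This is the CRC / FCS.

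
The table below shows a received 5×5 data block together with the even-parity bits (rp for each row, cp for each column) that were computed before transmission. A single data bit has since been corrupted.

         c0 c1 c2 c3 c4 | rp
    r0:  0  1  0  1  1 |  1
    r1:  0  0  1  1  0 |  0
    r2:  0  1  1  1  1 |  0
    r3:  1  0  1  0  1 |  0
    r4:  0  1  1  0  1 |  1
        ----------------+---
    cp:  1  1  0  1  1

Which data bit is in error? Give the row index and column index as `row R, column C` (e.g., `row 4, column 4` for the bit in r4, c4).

row 3, column 4

Recompute each row's even parity and compare to rp:
  r0: data parity 1, sent rp 1 → ok
  r1: data parity 0, sent rp 0 → ok
  r2: data parity 0, sent rp 0 → ok
  r3: data parity 1, sent rp 0 → mismatch
  r4: data parity 1, sent rp 1 → ok
Recompute each column's even parity and compare to cp:
  c0: data parity 1, sent cp 1 → ok
  c1: data parity 1, sent cp 1 → ok
  c2: data parity 0, sent cp 0 → ok
  c3: data parity 1, sent cp 1 → ok
  c4: data parity 0, sent cp 1 → mismatch
Exactly one row (r3) and one column (c4) fail → the flipped bit is at their intersection.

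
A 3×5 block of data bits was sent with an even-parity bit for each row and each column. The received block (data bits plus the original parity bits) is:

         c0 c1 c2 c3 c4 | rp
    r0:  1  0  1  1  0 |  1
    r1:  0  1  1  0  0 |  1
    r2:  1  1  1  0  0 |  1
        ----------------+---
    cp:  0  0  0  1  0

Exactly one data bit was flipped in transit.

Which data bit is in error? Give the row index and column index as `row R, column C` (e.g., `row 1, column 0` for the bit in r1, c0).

row 1, column 2

Recompute each row's even parity and compare to rp:
  r0: data parity 1, sent rp 1 → ok
  r1: data parity 0, sent rp 1 → mismatch
  r2: data parity 1, sent rp 1 → ok
Recompute each column's even parity and compare to cp:
  c0: data parity 0, sent cp 0 → ok
  c1: data parity 0, sent cp 0 → ok
  c2: data parity 1, sent cp 0 → mismatch
  c3: data parity 1, sent cp 1 → ok
  c4: data parity 0, sent cp 0 → ok
Exactly one row (r1) and one column (c2) fail → the flipped bit is at their intersection.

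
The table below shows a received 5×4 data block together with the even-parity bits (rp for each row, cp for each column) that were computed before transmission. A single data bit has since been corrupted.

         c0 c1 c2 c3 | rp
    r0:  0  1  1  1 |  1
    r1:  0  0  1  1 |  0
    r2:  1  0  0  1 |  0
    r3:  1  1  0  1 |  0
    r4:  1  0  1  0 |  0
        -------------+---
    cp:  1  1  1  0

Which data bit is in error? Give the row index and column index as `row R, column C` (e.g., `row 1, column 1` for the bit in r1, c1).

row 3, column 1

Recompute each row's even parity and compare to rp:
  r0: data parity 1, sent rp 1 → ok
  r1: data parity 0, sent rp 0 → ok
  r2: data parity 0, sent rp 0 → ok
  r3: data parity 1, sent rp 0 → mismatch
  r4: data parity 0, sent rp 0 → ok
Recompute each column's even parity and compare to cp:
  c0: data parity 1, sent cp 1 → ok
  c1: data parity 0, sent cp 1 → mismatch
  c2: data parity 1, sent cp 1 → ok
  c3: data parity 0, sent cp 0 → ok
Exactly one row (r3) and one column (c1) fail → the flipped bit is at their intersection.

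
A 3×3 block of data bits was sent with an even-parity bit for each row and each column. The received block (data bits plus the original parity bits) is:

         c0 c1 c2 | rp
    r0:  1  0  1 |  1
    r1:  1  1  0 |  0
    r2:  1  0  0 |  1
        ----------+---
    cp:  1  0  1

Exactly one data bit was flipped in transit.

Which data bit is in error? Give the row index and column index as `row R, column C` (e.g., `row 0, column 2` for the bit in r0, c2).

row 0, column 1

Recompute each row's even parity and compare to rp:
  r0: data parity 0, sent rp 1 → mismatch
  r1: data parity 0, sent rp 0 → ok
  r2: data parity 1, sent rp 1 → ok
Recompute each column's even parity and compare to cp:
  c0: data parity 1, sent cp 1 → ok
  c1: data parity 1, sent cp 0 → mismatch
  c2: data parity 1, sent cp 1 → ok
Exactly one row (r0) and one column (c1) fail → the flipped bit is at their intersection.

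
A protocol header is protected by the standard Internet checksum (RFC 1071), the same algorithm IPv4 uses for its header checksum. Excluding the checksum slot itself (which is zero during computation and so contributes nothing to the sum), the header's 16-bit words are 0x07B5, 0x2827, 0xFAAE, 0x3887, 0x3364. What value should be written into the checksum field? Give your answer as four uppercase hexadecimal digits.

One's-complement addition (fold any carry out of bit 15 back into bit 0):
  0x07B5 + 0x2827 = 0x02FDC
  0x2FDC + 0xFAAE = 0x12A8A → wrap carry → 0x2A8B
  0x2A8B + 0x3887 = 0x06312
  0x6312 + 0x3364 = 0x09676
One's-complement sum = 0x9676.
Checksum = ~0x9676 & 0xFFFF = 0x6989.

6989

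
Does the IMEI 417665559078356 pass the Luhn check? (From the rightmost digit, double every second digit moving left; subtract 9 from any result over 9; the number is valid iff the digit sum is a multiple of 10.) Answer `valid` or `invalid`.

From the right, keep odd positions and double even positions (subtract 9 from any doubled value over 9):
  doubled (positions 2,4,...): 1 7 0 1 1 3 2 → sum 15
  kept (positions 1,3,...): 6 3 7 9 5 6 7 4 → sum 47
Total = 62.
62 mod 10 = 2, so the number is invalid.

invalid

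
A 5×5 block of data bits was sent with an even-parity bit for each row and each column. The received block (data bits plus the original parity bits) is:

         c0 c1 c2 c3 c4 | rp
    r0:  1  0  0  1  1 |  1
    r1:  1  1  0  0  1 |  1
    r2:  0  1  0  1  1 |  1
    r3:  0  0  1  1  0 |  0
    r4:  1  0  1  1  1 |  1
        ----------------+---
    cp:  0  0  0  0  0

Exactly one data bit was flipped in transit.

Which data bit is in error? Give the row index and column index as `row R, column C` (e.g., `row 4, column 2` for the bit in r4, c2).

row 4, column 0

Recompute each row's even parity and compare to rp:
  r0: data parity 1, sent rp 1 → ok
  r1: data parity 1, sent rp 1 → ok
  r2: data parity 1, sent rp 1 → ok
  r3: data parity 0, sent rp 0 → ok
  r4: data parity 0, sent rp 1 → mismatch
Recompute each column's even parity and compare to cp:
  c0: data parity 1, sent cp 0 → mismatch
  c1: data parity 0, sent cp 0 → ok
  c2: data parity 0, sent cp 0 → ok
  c3: data parity 0, sent cp 0 → ok
  c4: data parity 0, sent cp 0 → ok
Exactly one row (r4) and one column (c0) fail → the flipped bit is at their intersection.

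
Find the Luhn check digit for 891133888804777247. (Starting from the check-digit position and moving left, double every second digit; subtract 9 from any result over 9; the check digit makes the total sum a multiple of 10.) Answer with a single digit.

1

Partial digits right→left: 7 4 2 7 7 7 4 0 8 8 8 8 3 3 1 1 9 8
Double every second digit counting from the check-digit position (so the 1st, 3rd, 5th, ... of the partial from the right).
  doubled (with −9 where >9): 5 4 5 8 7 7 6 2 9 → sum 53
  kept as-is: 4 7 7 0 8 8 3 1 8 → sum 46
Total = 53 + 46 = 99.
Check digit = (10 − (99 mod 10)) mod 10 = 1.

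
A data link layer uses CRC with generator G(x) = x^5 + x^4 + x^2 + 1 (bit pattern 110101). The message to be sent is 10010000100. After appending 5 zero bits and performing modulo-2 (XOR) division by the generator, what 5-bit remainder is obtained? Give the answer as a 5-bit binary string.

Append 5 zeros: 1001000010000000. Divide by 110101 (XOR where the leading bit is 1):
  pos 0: 100100 XOR 110101 = 010001
  pos 1: 100010 XOR 110101 = 010111
  pos 2: 101110 XOR 110101 = 011011
  pos 3: 110111 XOR 110101 = 000010
  pos 7: 100000 XOR 110101 = 010101
  pos 8: 101010 XOR 110101 = 011111
  pos 9: 111110 XOR 110101 = 001011
Remainder (last 5 bits) = 10110. This is the CRC / FCS.

10110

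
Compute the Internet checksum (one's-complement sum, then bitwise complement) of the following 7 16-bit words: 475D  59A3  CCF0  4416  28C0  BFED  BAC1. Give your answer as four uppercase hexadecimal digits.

AA88

One's-complement addition (fold any carry out of bit 15 back into bit 0):
  0x475D + 0x59A3 = 0x0A100
  0xA100 + 0xCCF0 = 0x16DF0 → wrap carry → 0x6DF1
  0x6DF1 + 0x4416 = 0x0B207
  0xB207 + 0x28C0 = 0x0DAC7
  0xDAC7 + 0xBFED = 0x19AB4 → wrap carry → 0x9AB5
  0x9AB5 + 0xBAC1 = 0x15576 → wrap carry → 0x5577
One's-complement sum = 0x5577.
Checksum = ~0x5577 & 0xFFFF = 0xAA88.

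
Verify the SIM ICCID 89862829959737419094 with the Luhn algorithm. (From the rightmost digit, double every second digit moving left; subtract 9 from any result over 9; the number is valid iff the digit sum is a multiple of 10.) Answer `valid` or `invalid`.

From the right, keep odd positions and double even positions (subtract 9 from any doubled value over 9):
  doubled (positions 2,4,...): 9 9 8 6 9 9 4 4 7 7 → sum 72
  kept (positions 1,3,...): 4 0 1 7 7 5 9 8 6 9 → sum 56
Total = 128.
128 mod 10 = 8, so the number is invalid.

invalid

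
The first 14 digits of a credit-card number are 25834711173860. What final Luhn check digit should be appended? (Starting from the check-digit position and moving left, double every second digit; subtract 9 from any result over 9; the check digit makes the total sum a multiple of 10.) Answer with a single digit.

Partial digits right→left: 0 6 8 3 7 1 1 1 7 4 3 8 5 2
Double every second digit counting from the check-digit position (so the 1st, 3rd, 5th, ... of the partial from the right).
  doubled (with −9 where >9): 0 7 5 2 5 6 1 → sum 26
  kept as-is: 6 3 1 1 4 8 2 → sum 25
Total = 26 + 25 = 51.
Check digit = (10 − (51 mod 10)) mod 10 = 9.

9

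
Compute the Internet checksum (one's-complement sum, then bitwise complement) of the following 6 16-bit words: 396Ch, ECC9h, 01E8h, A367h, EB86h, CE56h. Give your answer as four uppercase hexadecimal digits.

7A9C

One's-complement addition (fold any carry out of bit 15 back into bit 0):
  0x396C + 0xECC9 = 0x12635 → wrap carry → 0x2636
  0x2636 + 0x01E8 = 0x0281E
  0x281E + 0xA367 = 0x0CB85
  0xCB85 + 0xEB86 = 0x1B70B → wrap carry → 0xB70C
  0xB70C + 0xCE56 = 0x18562 → wrap carry → 0x8563
One's-complement sum = 0x8563.
Checksum = ~0x8563 & 0xFFFF = 0x7A9C.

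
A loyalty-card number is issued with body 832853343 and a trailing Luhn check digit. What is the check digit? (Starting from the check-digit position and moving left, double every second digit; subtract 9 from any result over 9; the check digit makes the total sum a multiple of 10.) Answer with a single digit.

8

Partial digits right→left: 3 4 3 3 5 8 2 3 8
Double every second digit counting from the check-digit position (so the 1st, 3rd, 5th, ... of the partial from the right).
  doubled (with −9 where >9): 6 6 1 4 7 → sum 24
  kept as-is: 4 3 8 3 → sum 18
Total = 24 + 18 = 42.
Check digit = (10 − (42 mod 10)) mod 10 = 8.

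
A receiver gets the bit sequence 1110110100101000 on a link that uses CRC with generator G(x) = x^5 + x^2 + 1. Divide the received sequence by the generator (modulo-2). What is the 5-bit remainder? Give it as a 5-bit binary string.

01000

Modulo-2 division of 1110110100101000 by 100101:
  pos 0: 111011 XOR 100101 = 011110
  pos 1: 111100 XOR 100101 = 011001
  pos 2: 110011 XOR 100101 = 010110
  pos 3: 101100 XOR 100101 = 001001
  pos 5: 100101 XOR 100101 = 000000
Remainder = 01000 (nonzero — an error is detected).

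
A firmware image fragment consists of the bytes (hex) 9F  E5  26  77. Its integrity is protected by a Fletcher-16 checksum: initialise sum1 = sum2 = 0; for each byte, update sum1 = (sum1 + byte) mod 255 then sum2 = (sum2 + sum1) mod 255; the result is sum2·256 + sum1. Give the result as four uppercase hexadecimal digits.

F323

Running sums (mod 255):
  after byte 0 (9F): sum1=159, sum2=159
  after byte 1 (E5): sum1=133, sum2=37
  after byte 2 (26): sum1=171, sum2=208
  after byte 3 (77): sum1=35, sum2=243
Checksum = sum2·256 + sum1 = 243·256 + 35 = 62243 = 0xF323.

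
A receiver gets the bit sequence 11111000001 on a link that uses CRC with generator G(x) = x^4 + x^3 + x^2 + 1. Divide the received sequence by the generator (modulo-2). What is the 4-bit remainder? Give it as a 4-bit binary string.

Modulo-2 division of 11111000001 by 11101:
  pos 0: 11111 XOR 11101 = 00010
  pos 3: 10000 XOR 11101 = 01101
  pos 4: 11010 XOR 11101 = 00111
  pos 6: 11101 XOR 11101 = 00000
Remainder = 0000 (zero — the frame passes the CRC check).

0000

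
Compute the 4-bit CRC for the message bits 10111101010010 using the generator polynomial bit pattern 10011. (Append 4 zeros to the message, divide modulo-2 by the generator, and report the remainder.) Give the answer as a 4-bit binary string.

1010

Append 4 zeros: 101111010100100000. Divide by 10011 (XOR where the leading bit is 1):
  pos 0: 10111 XOR 10011 = 00100
  pos 2: 10010 XOR 10011 = 00001
  pos 6: 11010 XOR 10011 = 01001
  pos 7: 10010 XOR 10011 = 00001
  pos 11: 11000 XOR 10011 = 01011
  pos 12: 10110 XOR 10011 = 00101
Remainder (last 4 bits) = 1010. This is the CRC / FCS.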